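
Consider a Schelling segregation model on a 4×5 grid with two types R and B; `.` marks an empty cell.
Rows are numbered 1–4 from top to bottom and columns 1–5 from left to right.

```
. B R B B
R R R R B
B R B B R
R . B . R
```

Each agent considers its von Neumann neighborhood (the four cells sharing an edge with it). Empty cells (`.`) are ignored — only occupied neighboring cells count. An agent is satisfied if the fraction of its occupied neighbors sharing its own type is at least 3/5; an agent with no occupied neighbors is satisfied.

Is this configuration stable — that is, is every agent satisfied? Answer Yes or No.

(1,2)B 0/2 ✗
(1,3)R 1/3 ✗
(1,4)B 1/3 ✗
(1,5)B 2/2 ✓
(2,1)R 1/2 ✗
(2,2)R 3/4 ✓
(2,3)R 3/4 ✓
(2,4)R 1/4 ✗
(2,5)B 1/3 ✗
(3,1)B 0/3 ✗
(3,2)R 1/3 ✗
(3,3)B 2/4 ✗
(3,4)B 1/3 ✗
(3,5)R 1/3 ✗
(4,1)R 0/1 ✗
(4,3)B 1/1 ✓
(4,5)R 1/1 ✓
For instance (1,2) has only 0/2 same-type neighbors, below 3/5.

No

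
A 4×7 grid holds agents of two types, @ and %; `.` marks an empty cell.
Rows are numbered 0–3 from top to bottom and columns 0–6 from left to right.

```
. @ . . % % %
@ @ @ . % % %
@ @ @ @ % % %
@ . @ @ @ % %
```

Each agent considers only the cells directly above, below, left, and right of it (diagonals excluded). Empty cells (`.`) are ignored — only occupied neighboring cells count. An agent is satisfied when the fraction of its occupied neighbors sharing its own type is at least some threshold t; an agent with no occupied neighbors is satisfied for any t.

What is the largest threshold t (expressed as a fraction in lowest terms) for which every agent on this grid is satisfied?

Row 0: (0,1)@ 1/1 · (0,4)% 2/2 · (0,5)% 3/3 · (0,6)% 2/2
Row 1: (1,0)@ 2/2 · (1,1)@ 4/4 · (1,2)@ 2/2 · (1,4)% 3/3 · (1,5)% 4/4 · (1,6)% 3/3
Row 2: (2,0)@ 3/3 · (2,1)@ 3/3 · (2,2)@ 4/4 · (2,3)@ 2/3 · (2,4)% 2/4 · (2,5)% 4/4 · (2,6)% 3/3
Row 3: (3,0)@ 1/1 · (3,2)@ 2/2 · (3,3)@ 3/3 · (3,4)@ 1/3 · (3,5)% 2/3 · (3,6)% 2/2
The smallest same-type fraction is 1/3 at (3,4), which reduces to 1/3. Any threshold above that leaves this agent unsatisfied.

1/3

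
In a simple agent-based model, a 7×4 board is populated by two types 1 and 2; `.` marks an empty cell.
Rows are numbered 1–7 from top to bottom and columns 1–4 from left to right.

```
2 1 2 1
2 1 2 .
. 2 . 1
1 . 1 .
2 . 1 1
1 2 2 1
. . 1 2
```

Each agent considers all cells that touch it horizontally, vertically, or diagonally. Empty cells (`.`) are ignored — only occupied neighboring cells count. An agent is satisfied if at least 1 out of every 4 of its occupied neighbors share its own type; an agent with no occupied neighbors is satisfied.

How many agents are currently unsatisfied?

5

(1,1)2 1/3 ok
(1,2)1 1/5 unhappy
(1,3)2 1/4 ok
(1,4)1 0/2 unhappy
(2,1)2 2/4 ok
(2,2)1 1/6 unhappy
(2,3)2 2/6 ok
(3,2)2 2/5 ok
(3,4)1 1/2 ok
(4,1)1 0/2 unhappy
(4,3)1 3/4 ok
(5,1)2 1/3 ok
(5,3)1 3/5 ok
(5,4)1 3/4 ok
(6,1)1 0/2 unhappy
(6,2)2 2/5 ok
(6,3)2 2/6 ok
(6,4)1 3/5 ok
(7,3)1 1/4 ok
(7,4)2 1/3 ok
Unsatisfied: (1,2), (1,4), (2,2), (4,1), (6,1) — 5 in total.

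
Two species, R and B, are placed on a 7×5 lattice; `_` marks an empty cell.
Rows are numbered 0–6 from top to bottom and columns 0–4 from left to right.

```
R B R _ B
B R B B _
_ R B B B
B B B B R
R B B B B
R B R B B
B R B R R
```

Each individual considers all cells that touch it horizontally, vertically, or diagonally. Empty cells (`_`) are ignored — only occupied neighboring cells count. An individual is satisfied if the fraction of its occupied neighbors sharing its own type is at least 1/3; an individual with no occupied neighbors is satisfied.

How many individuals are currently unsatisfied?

(0,0)R 1/3 ✓
(0,1)B 2/5 ✓
(0,2)R 1/4 ✗
(0,4)B 1/1 ✓
(1,0)B 1/4 ✗
(1,1)R 3/7 ✓
(1,2)B 4/7 ✓
(1,3)B 5/6 ✓
(2,1)R 1/7 ✗
(2,2)B 6/8 ✓
(2,3)B 6/7 ✓
(2,4)B 3/4 ✓
(3,0)B 2/4 ✓
(3,1)B 5/7 ✓
(3,2)B 7/8 ✓
(3,3)B 7/8 ✓
(3,4)R 0/5 ✗
(4,0)R 1/5 ✗
(4,1)B 5/8 ✓
(4,2)B 7/8 ✓
(4,3)B 6/8 ✓
(4,4)B 4/5 ✓
(5,0)R 2/5 ✓
(5,1)B 4/8 ✓
(5,2)R 2/8 ✗
(5,3)B 5/8 ✓
(5,4)B 3/5 ✓
(6,0)B 1/3 ✓
(6,1)R 2/5 ✓
(6,2)B 2/5 ✓
(6,3)R 2/5 ✓
(6,4)R 1/3 ✓
Unsatisfied: (0,2), (1,0), (2,1), (3,4), (4,0), (5,2) — 6 in total.

6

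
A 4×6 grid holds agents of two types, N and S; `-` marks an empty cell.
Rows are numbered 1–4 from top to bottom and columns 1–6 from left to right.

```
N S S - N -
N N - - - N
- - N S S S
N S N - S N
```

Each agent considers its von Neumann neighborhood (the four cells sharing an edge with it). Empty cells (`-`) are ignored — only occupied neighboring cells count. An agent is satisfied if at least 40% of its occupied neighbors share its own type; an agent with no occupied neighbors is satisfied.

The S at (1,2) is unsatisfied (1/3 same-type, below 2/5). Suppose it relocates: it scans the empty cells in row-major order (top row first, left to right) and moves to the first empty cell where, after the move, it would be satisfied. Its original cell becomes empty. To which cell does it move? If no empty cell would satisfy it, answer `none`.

Vacating (1,2). Empty cells in order:
  (1,4): 1/2 same-type → satisfied — stop here.

(1,4)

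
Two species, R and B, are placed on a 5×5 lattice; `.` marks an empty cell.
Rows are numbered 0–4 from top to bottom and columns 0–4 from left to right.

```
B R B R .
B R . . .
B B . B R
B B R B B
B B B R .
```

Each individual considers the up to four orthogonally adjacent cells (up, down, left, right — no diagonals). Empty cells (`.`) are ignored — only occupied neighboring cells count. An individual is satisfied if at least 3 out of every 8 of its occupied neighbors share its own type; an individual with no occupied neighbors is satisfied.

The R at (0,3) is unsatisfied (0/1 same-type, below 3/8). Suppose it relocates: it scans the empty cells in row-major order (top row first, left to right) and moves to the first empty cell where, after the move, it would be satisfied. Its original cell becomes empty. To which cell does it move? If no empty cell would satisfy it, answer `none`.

(0,4)

Vacating (0,3). Empty cells in order:
  (0,4): 0/0 same-type → satisfied — stop here.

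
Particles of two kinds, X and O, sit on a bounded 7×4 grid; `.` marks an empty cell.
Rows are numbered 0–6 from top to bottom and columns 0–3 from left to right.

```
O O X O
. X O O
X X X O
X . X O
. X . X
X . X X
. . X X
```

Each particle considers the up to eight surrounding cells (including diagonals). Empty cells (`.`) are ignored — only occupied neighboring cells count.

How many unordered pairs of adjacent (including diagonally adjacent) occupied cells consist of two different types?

Scan each occupied cell's neighbors to the right and below (and the two forward diagonals) so each pair is counted once.
From row 0: 6 unlike of 11 pairs (running 6/11).
From row 1: 4 unlike of 10 pairs (running 10/21).
From row 2: 3 unlike of 10 pairs (running 13/31).
From row 3: 2 unlike of 5 pairs (running 15/36).
From row 4: 0 unlike of 4 pairs (running 15/40).
From row 5: 0 unlike of 5 pairs (running 15/45).
From row 6: 0 unlike of 1 pairs (running 15/46).
Total adjacent occupied pairs: 46; unlike-type pairs: 15.

15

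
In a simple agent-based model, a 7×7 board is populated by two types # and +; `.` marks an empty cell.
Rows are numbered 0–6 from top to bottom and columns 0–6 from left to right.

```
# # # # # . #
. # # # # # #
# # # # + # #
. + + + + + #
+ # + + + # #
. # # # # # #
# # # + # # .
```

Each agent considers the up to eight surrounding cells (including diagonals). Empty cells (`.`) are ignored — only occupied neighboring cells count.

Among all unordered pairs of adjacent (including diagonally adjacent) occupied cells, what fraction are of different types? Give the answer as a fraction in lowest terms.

Scan each occupied cell's neighbors to the right and below (and the two forward diagonals) so each pair is counted once.
Row 0: #(0,0)–#(0,1)= #(0,0)–#(1,1)= #(0,1)–#(0,2)= #(0,1)–#(1,1)= #(0,1)–#(1,2)= #(0,2)–#(0,3)= #(0,2)–#(1,2)= #(0,2)–#(1,3)= #(0,2)–#(1,1)= #(0,3)–#(0,4)= #(0,3)–#(1,3)= #(0,3)–#(1,4)= #(0,3)–#(1,2)= #(0,4)–#(1,4)= #(0,4)–#(1,5)= #(0,4)–#(1,3)= #(0,6)–#(1,6)= #(0,6)–#(1,5)=  → 0/18 unlike.
Row 1: #(1,1)–#(1,2)= #(1,1)–#(2,1)= #(1,1)–#(2,2)= #(1,1)–#(2,0)= #(1,2)–#(1,3)= #(1,2)–#(2,2)= #(1,2)–#(2,3)= #(1,2)–#(2,1)= #(1,3)–#(1,4)= #(1,3)–#(2,3)= #(1,3)–+(2,4)≠ #(1,3)–#(2,2)= #(1,4)–#(1,5)= #(1,4)–+(2,4)≠ #(1,4)–#(2,5)= #(1,4)–#(2,3)= #(1,5)–#(1,6)= #(1,5)–#(2,5)= #(1,5)–#(2,6)= #(1,5)–+(2,4)≠ #(1,6)–#(2,6)= #(1,6)–#(2,5)=  → 3/22 unlike.
Row 2: #(2,0)–#(2,1)= #(2,0)–+(3,1)≠ #(2,1)–#(2,2)= #(2,1)–+(3,1)≠ #(2,1)–+(3,2)≠ #(2,2)–#(2,3)= #(2,2)–+(3,2)≠ #(2,2)–+(3,3)≠ #(2,2)–+(3,1)≠ #(2,3)–+(2,4)≠ #(2,3)–+(3,3)≠ #(2,3)–+(3,4)≠ #(2,3)–+(3,2)≠ +(2,4)–#(2,5)≠ +(2,4)–+(3,4)= +(2,4)–+(3,5)= +(2,4)–+(3,3)= #(2,5)–#(2,6)= #(2,5)–+(3,5)≠ #(2,5)–#(3,6)= #(2,5)–+(3,4)≠ #(2,6)–#(3,6)= #(2,6)–+(3,5)≠  → 14/23 unlike.
Row 3: +(3,1)–+(3,2)= +(3,1)–#(4,1)≠ +(3,1)–+(4,2)= +(3,1)–+(4,0)= +(3,2)–+(3,3)= +(3,2)–+(4,2)= +(3,2)–+(4,3)= +(3,2)–#(4,1)≠ +(3,3)–+(3,4)= +(3,3)–+(4,3)= +(3,3)–+(4,4)= +(3,3)–+(4,2)= +(3,4)–+(3,5)= +(3,4)–+(4,4)= +(3,4)–#(4,5)≠ +(3,4)–+(4,3)= +(3,5)–#(3,6)≠ +(3,5)–#(4,5)≠ +(3,5)–#(4,6)≠ +(3,5)–+(4,4)= #(3,6)–#(4,6)= #(3,6)–#(4,5)=  → 6/22 unlike.
Row 4: +(4,0)–#(4,1)≠ +(4,0)–#(5,1)≠ #(4,1)–+(4,2)≠ #(4,1)–#(5,1)= #(4,1)–#(5,2)= +(4,2)–+(4,3)= +(4,2)–#(5,2)≠ +(4,2)–#(5,3)≠ +(4,2)–#(5,1)≠ +(4,3)–+(4,4)= +(4,3)–#(5,3)≠ +(4,3)–#(5,4)≠ +(4,3)–#(5,2)≠ +(4,4)–#(4,5)≠ +(4,4)–#(5,4)≠ +(4,4)–#(5,5)≠ +(4,4)–#(5,3)≠ #(4,5)–#(4,6)= #(4,5)–#(5,5)= #(4,5)–#(5,6)= #(4,5)–#(5,4)= #(4,6)–#(5,6)= #(4,6)–#(5,5)=  → 13/23 unlike.
Row 5: #(5,1)–#(5,2)= #(5,1)–#(6,1)= #(5,1)–#(6,2)= #(5,1)–#(6,0)= #(5,2)–#(5,3)= #(5,2)–#(6,2)= #(5,2)–+(6,3)≠ #(5,2)–#(6,1)= #(5,3)–#(5,4)= #(5,3)–+(6,3)≠ #(5,3)–#(6,4)= #(5,3)–#(6,2)= #(5,4)–#(5,5)= #(5,4)–#(6,4)= #(5,4)–#(6,5)= #(5,4)–+(6,3)≠ #(5,5)–#(5,6)= #(5,5)–#(6,5)= #(5,5)–#(6,4)= #(5,6)–#(6,5)=  → 3/20 unlike.
Row 6: #(6,0)–#(6,1)= #(6,1)–#(6,2)= #(6,2)–+(6,3)≠ +(6,3)–#(6,4)≠ #(6,4)–#(6,5)=  → 2/5 unlike.
Total adjacent occupied pairs: 133; unlike-type pairs: 41.
41/133 is already in lowest terms.

41/133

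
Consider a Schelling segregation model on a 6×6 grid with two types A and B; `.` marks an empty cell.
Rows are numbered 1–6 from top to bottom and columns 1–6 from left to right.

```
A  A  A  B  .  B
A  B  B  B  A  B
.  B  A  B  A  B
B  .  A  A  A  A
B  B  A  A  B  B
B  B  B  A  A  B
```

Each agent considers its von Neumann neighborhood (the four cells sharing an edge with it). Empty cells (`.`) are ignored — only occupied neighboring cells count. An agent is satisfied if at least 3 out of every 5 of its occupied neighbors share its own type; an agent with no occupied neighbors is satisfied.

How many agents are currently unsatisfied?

17

(1,1)A 2/2 satisfied
(1,2)A 2/3 satisfied
(1,3)A 1/3 not
(1,4)B 1/2 not
(1,6)B 1/1 satisfied
(2,1)A 1/2 not
(2,2)B 2/4 not
(2,3)B 2/4 not
(2,4)B 3/4 satisfied
(2,5)A 1/3 not
(2,6)B 2/3 satisfied
(3,2)B 1/2 not
(3,3)A 1/4 not
(3,4)B 1/4 not
(3,5)A 2/4 not
(3,6)B 1/3 not
(4,1)B 1/1 satisfied
(4,3)A 3/3 satisfied
(4,4)A 3/4 satisfied
(4,5)A 3/4 satisfied
(4,6)A 1/3 not
(5,1)B 3/3 satisfied
(5,2)B 2/3 satisfied
(5,3)A 2/4 not
(5,4)A 3/4 satisfied
(5,5)B 1/4 not
(5,6)B 2/3 satisfied
(6,1)B 2/2 satisfied
(6,2)B 3/3 satisfied
(6,3)B 1/3 not
(6,4)A 2/3 satisfied
(6,5)A 1/3 not
(6,6)B 1/2 not
Unsatisfied: (1,3), (1,4), (2,1), (2,2), (2,3), (2,5), (3,2), (3,3), (3,4), (3,5), (3,6), (4,6), (5,3), (5,5), (6,3), (6,5), (6,6) — 17 in total.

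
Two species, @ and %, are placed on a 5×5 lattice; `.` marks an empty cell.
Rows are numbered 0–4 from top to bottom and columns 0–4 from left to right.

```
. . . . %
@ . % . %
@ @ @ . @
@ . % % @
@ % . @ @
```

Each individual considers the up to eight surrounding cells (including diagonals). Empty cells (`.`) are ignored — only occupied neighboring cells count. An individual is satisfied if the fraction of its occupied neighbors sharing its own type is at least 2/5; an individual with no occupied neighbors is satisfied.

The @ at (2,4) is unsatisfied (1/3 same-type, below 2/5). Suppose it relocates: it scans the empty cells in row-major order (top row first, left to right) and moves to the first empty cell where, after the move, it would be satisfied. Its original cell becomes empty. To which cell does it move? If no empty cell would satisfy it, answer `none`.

(0,0)

Vacating (2,4). Empty cells in order:
  (0,0): 1/1 same-type → satisfied — stop here.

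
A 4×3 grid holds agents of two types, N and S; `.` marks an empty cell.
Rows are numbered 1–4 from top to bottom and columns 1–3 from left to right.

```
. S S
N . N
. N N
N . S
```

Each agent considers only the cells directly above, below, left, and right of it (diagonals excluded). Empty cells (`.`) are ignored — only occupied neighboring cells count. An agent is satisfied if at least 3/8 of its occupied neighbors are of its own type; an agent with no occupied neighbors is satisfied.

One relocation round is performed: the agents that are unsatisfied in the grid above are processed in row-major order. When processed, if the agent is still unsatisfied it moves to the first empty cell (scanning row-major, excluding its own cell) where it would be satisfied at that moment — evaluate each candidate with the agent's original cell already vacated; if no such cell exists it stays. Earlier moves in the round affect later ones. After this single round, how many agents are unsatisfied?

Initially unsatisfied (in order): (4,3).
  (4,3) → (1,1).
Resulting grid:
S S S
N . N
. N N
N . .
Unsatisfied now: (2,1).

1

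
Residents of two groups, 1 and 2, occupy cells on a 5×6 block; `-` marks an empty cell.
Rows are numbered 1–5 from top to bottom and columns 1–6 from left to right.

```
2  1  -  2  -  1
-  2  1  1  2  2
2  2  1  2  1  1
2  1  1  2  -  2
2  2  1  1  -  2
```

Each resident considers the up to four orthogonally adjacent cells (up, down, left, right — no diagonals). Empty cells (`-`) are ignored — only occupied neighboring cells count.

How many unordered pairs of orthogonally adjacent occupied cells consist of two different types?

Scan each occupied cell's neighbors to the right and below so each pair is counted once.
From row 1: 4 unlike of 4 pairs (running 4/4).
From row 2: 5 unlike of 9 pairs (running 9/13).
From row 3: 5 unlike of 10 pairs (running 14/23).
From row 4: 4 unlike of 8 pairs (running 18/31).
From row 5: 1 unlike of 3 pairs (running 19/34).
Total adjacent occupied pairs: 34; unlike-type pairs: 19.

19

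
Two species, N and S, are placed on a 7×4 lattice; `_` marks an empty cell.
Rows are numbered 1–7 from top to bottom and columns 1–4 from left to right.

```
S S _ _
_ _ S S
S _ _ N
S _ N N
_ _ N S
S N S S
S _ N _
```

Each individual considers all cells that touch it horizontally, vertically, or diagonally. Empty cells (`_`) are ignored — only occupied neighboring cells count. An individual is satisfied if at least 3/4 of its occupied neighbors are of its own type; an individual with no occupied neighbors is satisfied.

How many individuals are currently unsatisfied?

(1,1)S 1/1 ✓
(1,2)S 2/2 ✓
(2,3)S 2/3 ✗
(2,4)S 1/2 ✗
(3,1)S 1/1 ✓
(3,4)N 2/4 ✗
(4,1)S 1/1 ✓
(4,3)N 3/4 ✓
(4,4)N 3/4 ✓
(5,3)N 3/6 ✗
(5,4)S 2/5 ✗
(6,1)S 1/2 ✗
(6,2)N 2/5 ✗
(6,3)S 2/5 ✗
(6,4)S 2/4 ✗
(7,1)S 1/2 ✗
(7,3)N 1/3 ✗
Unsatisfied: (2,3), (2,4), (3,4), (5,3), (5,4), (6,1), (6,2), (6,3), (6,4), (7,1), (7,3) — 11 in total.

11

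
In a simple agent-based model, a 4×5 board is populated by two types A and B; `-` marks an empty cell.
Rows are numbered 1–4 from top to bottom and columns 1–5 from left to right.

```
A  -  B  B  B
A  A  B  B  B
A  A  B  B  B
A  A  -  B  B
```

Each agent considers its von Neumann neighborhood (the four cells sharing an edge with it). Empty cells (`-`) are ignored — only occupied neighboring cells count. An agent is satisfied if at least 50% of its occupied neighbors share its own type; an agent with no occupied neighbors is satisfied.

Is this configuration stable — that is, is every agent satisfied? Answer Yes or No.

Yes

(1,1)A 1/1 ok
(1,3)B 2/2 ok
(1,4)B 3/3 ok
(1,5)B 2/2 ok
(2,1)A 3/3 ok
(2,2)A 2/3 ok
(2,3)B 3/4 ok
(2,4)B 4/4 ok
(2,5)B 3/3 ok
(3,1)A 3/3 ok
(3,2)A 3/4 ok
(3,3)B 2/3 ok
(3,4)B 4/4 ok
(3,5)B 3/3 ok
(4,1)A 2/2 ok
(4,2)A 2/2 ok
(4,4)B 2/2 ok
(4,5)B 2/2 ok
All meet the threshold, so the configuration is stable.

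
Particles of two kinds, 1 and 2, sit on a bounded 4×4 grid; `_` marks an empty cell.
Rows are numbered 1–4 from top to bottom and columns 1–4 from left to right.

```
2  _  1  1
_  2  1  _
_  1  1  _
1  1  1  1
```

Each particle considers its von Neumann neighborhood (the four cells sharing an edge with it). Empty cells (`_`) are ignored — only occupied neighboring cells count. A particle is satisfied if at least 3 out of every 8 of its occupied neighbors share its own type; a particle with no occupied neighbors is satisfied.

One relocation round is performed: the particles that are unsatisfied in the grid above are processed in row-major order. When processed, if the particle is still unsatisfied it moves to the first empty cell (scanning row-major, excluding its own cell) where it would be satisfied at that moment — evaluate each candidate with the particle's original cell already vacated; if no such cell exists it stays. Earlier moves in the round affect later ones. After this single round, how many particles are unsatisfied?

Initially unsatisfied (in order): (2,2).
  (2,2) → (1,2).
Resulting grid:
2 2 1 1
_ _ 1 _
_ 1 1 _
1 1 1 1
All satisfied now.

0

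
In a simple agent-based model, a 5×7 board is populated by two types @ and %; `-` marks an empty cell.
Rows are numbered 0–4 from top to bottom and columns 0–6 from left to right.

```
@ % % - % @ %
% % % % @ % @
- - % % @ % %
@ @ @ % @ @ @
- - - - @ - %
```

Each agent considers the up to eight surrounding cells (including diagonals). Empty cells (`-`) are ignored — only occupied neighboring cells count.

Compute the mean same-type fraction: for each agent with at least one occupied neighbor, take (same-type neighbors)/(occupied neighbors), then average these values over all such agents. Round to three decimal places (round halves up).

(0,0)@ 0/3
(0,1)% 4/5
(0,2)% 4/4
(0,4)% 2/4
(0,5)@ 2/5
(0,6)% 1/3
(1,0)% 2/3
(1,1)% 5/6
(1,2)% 6/6
(1,3)% 5/7
(1,4)@ 2/7
(1,5)% 4/8
(1,6)@ 1/5
(2,2)% 5/7
(2,3)% 4/8
(2,4)@ 3/8
(2,5)% 2/8
(2,6)% 2/5
(3,0)@ 1/1
(3,1)@ 2/3
(3,2)@ 1/4
(3,3)% 2/6
(3,4)@ 3/6
(3,5)@ 4/7
(3,6)@ 1/4
(4,4)@ 2/3
(4,6)% 0/2
Sum over 27 agents: 0/3 + 4/5 + 4/4 + 2/4 + 2/5 + 1/3 + 2/3 + 5/6 + 6/6 + 5/7 + 2/7 + 4/8 + 1/5 + 5/7 + 4/8 + 3/8 + 2/8 + 2/5 + 1/1 + 2/3 + 1/4 + 2/6 + 3/6 + 4/7 + 1/4 + 2/3 + 0/2 = 3839/280; mean = 3839/280 ÷ 27 = 3839/7560 = 0.507804… → 0.508.

0.508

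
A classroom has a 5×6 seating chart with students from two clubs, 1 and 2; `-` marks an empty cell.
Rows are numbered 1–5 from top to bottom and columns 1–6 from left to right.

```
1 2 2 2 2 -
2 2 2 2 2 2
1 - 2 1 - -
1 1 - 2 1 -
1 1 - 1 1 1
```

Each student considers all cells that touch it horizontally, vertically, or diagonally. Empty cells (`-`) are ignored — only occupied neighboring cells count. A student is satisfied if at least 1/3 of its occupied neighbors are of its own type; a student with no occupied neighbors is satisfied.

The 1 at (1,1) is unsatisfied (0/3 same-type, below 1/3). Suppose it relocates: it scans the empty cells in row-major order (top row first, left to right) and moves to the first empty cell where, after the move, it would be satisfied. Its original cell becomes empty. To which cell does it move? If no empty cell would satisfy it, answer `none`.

(3,2)

Vacating (1,1). Empty cells in order:
  (1,6): 0/3 same-type → still unsatisfied.
  (3,2): 3/7 same-type → satisfied — stop here.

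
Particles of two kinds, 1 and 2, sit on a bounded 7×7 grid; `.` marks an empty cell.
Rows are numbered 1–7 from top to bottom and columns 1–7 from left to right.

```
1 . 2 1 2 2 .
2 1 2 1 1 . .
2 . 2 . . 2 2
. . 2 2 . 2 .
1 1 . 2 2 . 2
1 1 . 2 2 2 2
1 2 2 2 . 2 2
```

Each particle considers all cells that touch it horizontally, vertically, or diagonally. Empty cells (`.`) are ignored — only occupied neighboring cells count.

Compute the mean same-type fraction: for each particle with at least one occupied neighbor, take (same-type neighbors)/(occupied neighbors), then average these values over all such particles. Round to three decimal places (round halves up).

0.704

Row 1: (1,1)1 1/2 · (1,3)2 1/4 · (1,4)1 2/5 · (1,5)2 1/4 · (1,6)2 1/2
Row 2: (2,1)2 1/3 · (2,2)1 1/6 · (2,3)2 2/5 · (2,4)1 2/6 · (2,5)1 2/5
Row 3: (3,1)2 1/2 · (3,3)2 3/5 · (3,6)2 2/3 · (3,7)2 2/2
Row 4: (4,3)2 3/4 · (4,4)2 4/4 · (4,6)2 4/4
Row 5: (5,1)1 3/3 · (5,2)1 3/4 · (5,4)2 5/5 · (5,5)2 6/6 · (5,7)2 3/3
Row 6: (6,1)1 4/5 · (6,2)1 4/6 · (6,4)2 5/5 · (6,5)2 6/6 · (6,6)2 6/6 · (6,7)2 4/4
Row 7: (7,1)1 2/3 · (7,2)2 1/4 · (7,3)2 3/4 · (7,4)2 3/3 · (7,6)2 4/4 · (7,7)2 3/3
Sum over 34 particles: 1/2 + 1/4 + 2/5 + 1/4 + 1/2 + 1/3 + 1/6 + 2/5 + 2/6 + 2/5 + 1/2 + 3/5 + 2/3 + 2/2 + 3/4 + 4/4 + 4/4 + 3/3 + 3/4 + 5/5 + 6/6 + 3/3 + 4/5 + 4/6 + 5/5 + 6/6 + 6/6 + 4/4 + 2/3 + 1/4 + 3/4 + 3/3 + 4/4 + 3/3 = 359/15; mean = 359/15 ÷ 34 = 359/510 = 0.703921… → 0.704.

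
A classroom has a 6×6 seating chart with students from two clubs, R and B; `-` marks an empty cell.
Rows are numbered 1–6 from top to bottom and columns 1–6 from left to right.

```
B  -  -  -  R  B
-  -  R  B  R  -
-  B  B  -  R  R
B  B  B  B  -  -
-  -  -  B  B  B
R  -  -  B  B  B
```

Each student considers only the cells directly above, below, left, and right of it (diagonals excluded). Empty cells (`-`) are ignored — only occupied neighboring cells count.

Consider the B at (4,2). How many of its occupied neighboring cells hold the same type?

3

Occupied neighbors of (4,2): (3,2)=B, (4,1)=B, (4,3)=B.
Same type (B): 3 of 3.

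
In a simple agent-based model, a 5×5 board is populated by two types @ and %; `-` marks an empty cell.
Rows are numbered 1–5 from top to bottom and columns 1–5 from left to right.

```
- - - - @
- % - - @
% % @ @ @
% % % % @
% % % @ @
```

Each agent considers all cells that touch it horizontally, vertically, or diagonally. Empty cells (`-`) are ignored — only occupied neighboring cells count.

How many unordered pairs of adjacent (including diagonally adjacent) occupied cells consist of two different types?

13

Scan each occupied cell's neighbors to the right and below (and the two forward diagonals) so each pair is counted once.
From row 1: 0 unlike of 1 pairs (running 0/1).
From row 2: 1 unlike of 5 pairs (running 1/6).
From row 3: 7 unlike of 17 pairs (running 8/23).
From row 4: 4 unlike of 17 pairs (running 12/40).
From row 5: 1 unlike of 4 pairs (running 13/44).
Total adjacent occupied pairs: 44; unlike-type pairs: 13.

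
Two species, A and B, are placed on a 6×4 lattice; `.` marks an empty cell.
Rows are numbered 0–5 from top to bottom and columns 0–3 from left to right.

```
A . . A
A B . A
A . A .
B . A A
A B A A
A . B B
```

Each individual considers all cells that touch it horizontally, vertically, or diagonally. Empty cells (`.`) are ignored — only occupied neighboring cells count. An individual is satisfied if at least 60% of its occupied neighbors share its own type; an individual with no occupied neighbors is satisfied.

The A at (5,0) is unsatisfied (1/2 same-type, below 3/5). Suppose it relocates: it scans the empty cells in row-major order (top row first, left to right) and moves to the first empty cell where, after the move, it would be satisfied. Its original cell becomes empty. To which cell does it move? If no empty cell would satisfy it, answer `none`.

Vacating (5,0). Empty cells in order:
  (0,1): 2/3 same-type → satisfied — stop here.

(0,1)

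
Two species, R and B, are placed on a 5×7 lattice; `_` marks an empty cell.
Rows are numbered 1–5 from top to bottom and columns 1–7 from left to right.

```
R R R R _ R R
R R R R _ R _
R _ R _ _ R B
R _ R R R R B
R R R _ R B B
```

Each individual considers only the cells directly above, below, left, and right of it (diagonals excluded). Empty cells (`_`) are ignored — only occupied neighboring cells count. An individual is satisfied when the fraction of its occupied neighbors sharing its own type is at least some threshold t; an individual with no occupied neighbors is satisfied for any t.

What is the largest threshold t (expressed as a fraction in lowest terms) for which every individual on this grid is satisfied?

(1,1)R 2/2
(1,2)R 3/3
(1,3)R 3/3
(1,4)R 2/2
(1,6)R 2/2
(1,7)R 1/1
(2,1)R 3/3
(2,2)R 3/3
(2,3)R 4/4
(2,4)R 2/2
(2,6)R 2/2
(3,1)R 2/2
(3,3)R 2/2
(3,6)R 2/3
(3,7)B 1/2
(4,1)R 2/2
(4,3)R 3/3
(4,4)R 2/2
(4,5)R 3/3
(4,6)R 2/4
(4,7)B 2/3
(5,1)R 2/2
(5,2)R 2/2
(5,3)R 2/2
(5,5)R 1/2
(5,6)B 1/3
(5,7)B 2/2
The smallest same-type fraction is 1/3 at (5,6), which reduces to 1/3. Any threshold above that leaves this individual unsatisfied.

1/3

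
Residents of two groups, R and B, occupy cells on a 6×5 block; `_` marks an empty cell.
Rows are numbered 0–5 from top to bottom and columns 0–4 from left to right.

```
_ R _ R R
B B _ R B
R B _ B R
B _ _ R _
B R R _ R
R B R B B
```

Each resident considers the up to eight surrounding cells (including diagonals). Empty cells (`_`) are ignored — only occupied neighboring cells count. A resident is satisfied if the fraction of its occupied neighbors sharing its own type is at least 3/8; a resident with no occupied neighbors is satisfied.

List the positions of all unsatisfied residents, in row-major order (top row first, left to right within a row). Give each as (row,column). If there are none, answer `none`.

(0,1)R 0/2 unhappy
(0,3)R 2/3 ok
(0,4)R 2/3 ok
(1,0)B 2/4 ok
(1,1)B 2/4 ok
(1,3)R 3/5 ok
(1,4)B 1/5 unhappy
(2,0)R 0/4 unhappy
(2,1)B 3/4 ok
(2,3)B 1/4 unhappy
(2,4)R 2/4 ok
(3,0)B 2/4 ok
(3,3)R 3/4 ok
(4,0)B 2/4 ok
(4,1)R 3/6 ok
(4,2)R 3/5 ok
(4,4)R 1/3 unhappy
(5,0)R 1/3 unhappy
(5,1)B 1/5 unhappy
(5,2)R 2/4 ok
(5,3)B 1/4 unhappy
(5,4)B 1/2 ok

(0,1), (1,4), (2,0), (2,3), (4,4), (5,0), (5,1), (5,3)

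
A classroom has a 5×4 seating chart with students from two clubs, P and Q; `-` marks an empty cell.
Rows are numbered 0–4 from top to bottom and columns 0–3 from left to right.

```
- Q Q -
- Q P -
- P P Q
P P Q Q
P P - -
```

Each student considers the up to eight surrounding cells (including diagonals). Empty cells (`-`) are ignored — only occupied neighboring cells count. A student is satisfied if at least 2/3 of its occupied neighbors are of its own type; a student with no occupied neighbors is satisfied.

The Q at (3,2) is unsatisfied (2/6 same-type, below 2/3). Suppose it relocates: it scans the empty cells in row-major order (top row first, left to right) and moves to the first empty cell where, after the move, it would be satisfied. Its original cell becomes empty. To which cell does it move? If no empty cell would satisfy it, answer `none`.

(0,0)

Vacating (3,2). Empty cells in order:
  (0,0): 2/2 same-type → satisfied — stop here.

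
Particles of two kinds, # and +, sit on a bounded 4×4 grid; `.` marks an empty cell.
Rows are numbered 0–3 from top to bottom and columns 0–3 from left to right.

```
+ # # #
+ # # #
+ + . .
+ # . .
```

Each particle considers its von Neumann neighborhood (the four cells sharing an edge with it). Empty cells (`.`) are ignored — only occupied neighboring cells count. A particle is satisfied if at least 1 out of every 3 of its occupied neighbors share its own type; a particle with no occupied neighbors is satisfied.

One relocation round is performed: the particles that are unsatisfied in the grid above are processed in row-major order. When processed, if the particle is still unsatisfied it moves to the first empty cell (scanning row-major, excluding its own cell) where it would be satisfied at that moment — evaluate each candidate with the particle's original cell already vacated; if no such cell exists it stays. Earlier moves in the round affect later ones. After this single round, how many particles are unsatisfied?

0

Initially unsatisfied (in order): (3,1).
  (3,1) → (2,2).
Resulting grid:
+ # # #
+ # # #
+ + # .
+ . . .
All satisfied now.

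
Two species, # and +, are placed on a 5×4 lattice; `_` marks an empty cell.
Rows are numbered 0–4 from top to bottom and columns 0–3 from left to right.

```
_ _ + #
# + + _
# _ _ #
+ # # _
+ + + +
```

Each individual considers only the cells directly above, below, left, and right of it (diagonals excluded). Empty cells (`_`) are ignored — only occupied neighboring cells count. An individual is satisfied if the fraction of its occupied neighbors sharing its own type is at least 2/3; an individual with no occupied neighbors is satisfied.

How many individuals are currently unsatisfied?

Row 0: (0,2)+ 1/2 ✗ · (0,3)# 0/1 ✗
Row 1: (1,0)# 1/2 ✗ · (1,1)+ 1/2 ✗ · (1,2)+ 2/2 ✓
Row 2: (2,0)# 1/2 ✗ · (2,3)# 0/0 ✓
Row 3: (3,0)+ 1/3 ✗ · (3,1)# 1/3 ✗ · (3,2)# 1/2 ✗
Row 4: (4,0)+ 2/2 ✓ · (4,1)+ 2/3 ✓ · (4,2)+ 2/3 ✓ · (4,3)+ 1/1 ✓
Unsatisfied: (0,2), (0,3), (1,0), (1,1), (2,0), (3,0), (3,1), (3,2) — 8 in total.

8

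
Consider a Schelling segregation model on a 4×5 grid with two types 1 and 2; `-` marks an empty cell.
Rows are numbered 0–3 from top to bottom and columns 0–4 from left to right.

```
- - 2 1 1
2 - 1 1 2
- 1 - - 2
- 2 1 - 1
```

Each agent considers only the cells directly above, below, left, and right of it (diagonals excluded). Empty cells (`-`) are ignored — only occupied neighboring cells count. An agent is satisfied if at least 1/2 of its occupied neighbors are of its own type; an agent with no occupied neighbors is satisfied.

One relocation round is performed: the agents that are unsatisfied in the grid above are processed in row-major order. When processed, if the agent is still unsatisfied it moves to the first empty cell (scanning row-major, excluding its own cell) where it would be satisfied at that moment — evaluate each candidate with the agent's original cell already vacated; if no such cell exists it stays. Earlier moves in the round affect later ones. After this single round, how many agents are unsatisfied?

Initially unsatisfied (in order): (0,2), (1,4), (2,1), (3,1), (3,2), (3,4).
  (0,2) → (0,0).
  (1,4) → (0,1).
  (2,1) → (0,2).
  (3,1) → (1,1).
  (3,2): now satisfied by earlier moves; stays.
  (3,4) → (1,4).
Resulting grid:
2 2 1 1 1
2 2 1 1 1
- - - - 2
- - 1 - -
Unsatisfied now: (2,4).

1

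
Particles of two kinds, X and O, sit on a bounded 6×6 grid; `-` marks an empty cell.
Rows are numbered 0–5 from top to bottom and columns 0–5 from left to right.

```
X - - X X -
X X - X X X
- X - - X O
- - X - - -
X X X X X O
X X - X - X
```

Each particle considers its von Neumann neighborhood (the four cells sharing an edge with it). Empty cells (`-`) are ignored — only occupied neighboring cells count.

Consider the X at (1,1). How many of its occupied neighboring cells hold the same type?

2

Occupied neighbors of (1,1): (2,1)=X, (1,0)=X.
Same type (X): 2 of 2.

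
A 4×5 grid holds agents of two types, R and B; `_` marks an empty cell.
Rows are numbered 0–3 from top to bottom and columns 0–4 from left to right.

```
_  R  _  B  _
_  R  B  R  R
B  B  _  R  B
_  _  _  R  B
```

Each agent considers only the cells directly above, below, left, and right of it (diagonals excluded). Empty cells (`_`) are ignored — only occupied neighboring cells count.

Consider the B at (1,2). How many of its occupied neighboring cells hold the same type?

0

Occupied neighbors of (1,2): (1,1)=R, (1,3)=R.
Same type (B): 0 of 2.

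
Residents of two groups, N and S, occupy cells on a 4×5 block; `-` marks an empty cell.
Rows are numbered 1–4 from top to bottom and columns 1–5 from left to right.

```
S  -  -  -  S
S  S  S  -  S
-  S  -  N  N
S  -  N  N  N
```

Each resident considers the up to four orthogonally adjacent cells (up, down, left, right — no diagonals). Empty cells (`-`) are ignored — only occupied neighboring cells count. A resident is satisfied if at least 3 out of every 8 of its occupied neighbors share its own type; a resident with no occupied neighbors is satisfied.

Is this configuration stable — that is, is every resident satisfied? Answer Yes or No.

Yes

Row 1: (1,1)S 1/1 satisfied · (1,5)S 1/1 satisfied
Row 2: (2,1)S 2/2 satisfied · (2,2)S 3/3 satisfied · (2,3)S 1/1 satisfied · (2,5)S 1/2 satisfied
Row 3: (3,2)S 1/1 satisfied · (3,4)N 2/2 satisfied · (3,5)N 2/3 satisfied
Row 4: (4,1)S 0/0 satisfied · (4,3)N 1/1 satisfied · (4,4)N 3/3 satisfied · (4,5)N 2/2 satisfied
All meet the threshold, so the configuration is stable.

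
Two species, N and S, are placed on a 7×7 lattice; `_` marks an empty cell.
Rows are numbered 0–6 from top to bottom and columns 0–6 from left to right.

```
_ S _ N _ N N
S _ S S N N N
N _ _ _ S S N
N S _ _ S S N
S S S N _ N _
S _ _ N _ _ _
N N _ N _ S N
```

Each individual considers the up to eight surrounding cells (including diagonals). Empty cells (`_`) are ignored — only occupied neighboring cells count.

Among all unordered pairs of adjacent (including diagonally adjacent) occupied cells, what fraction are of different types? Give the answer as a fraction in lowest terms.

Scan each occupied cell's neighbors to the right and below (and the two forward diagonals) so each pair is counted once.
From row 0: 2 unlike of 11 pairs (running 2/11).
From row 1: 7 unlike of 13 pairs (running 9/24).
From row 2: 4 unlike of 11 pairs (running 13/35).
From row 3: 7 unlike of 12 pairs (running 20/47).
From row 4: 2 unlike of 7 pairs (running 22/54).
From row 5: 2 unlike of 3 pairs (running 24/57).
From row 6: 1 unlike of 2 pairs (running 25/59).
Total adjacent occupied pairs: 59; unlike-type pairs: 25.
25/59 is already in lowest terms.

25/59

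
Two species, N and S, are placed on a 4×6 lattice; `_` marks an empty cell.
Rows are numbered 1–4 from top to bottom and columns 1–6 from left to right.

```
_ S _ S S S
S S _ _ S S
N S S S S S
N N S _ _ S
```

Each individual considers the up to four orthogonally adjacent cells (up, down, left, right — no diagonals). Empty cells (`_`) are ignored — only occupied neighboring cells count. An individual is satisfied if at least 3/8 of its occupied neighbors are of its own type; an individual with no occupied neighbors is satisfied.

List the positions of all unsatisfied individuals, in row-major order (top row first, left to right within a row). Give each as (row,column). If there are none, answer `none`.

Row 1: (1,2)S 1/1 satisfied · (1,4)S 1/1 satisfied · (1,5)S 3/3 satisfied · (1,6)S 2/2 satisfied
Row 2: (2,1)S 1/2 satisfied · (2,2)S 3/3 satisfied · (2,5)S 3/3 satisfied · (2,6)S 3/3 satisfied
Row 3: (3,1)N 1/3 not · (3,2)S 2/4 satisfied · (3,3)S 3/3 satisfied · (3,4)S 2/2 satisfied · (3,5)S 3/3 satisfied · (3,6)S 3/3 satisfied
Row 4: (4,1)N 2/2 satisfied · (4,2)N 1/3 not · (4,3)S 1/2 satisfied · (4,6)S 1/1 satisfied

(3,1), (4,2)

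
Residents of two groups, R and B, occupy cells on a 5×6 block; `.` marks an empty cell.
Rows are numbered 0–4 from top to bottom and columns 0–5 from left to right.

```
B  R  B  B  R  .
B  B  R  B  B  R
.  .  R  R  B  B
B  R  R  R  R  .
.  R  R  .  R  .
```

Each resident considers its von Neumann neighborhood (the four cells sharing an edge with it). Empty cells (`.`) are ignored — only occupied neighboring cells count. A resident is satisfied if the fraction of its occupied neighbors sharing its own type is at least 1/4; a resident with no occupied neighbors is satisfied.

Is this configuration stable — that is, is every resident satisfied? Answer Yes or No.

No

(0,0)B 1/2 ok
(0,1)R 0/3 unhappy
(0,2)B 1/3 ok
(0,3)B 2/3 ok
(0,4)R 0/2 unhappy
(1,0)B 2/2 ok
(1,1)B 1/3 ok
(1,2)R 1/4 ok
(1,3)B 2/4 ok
(1,4)B 2/4 ok
(1,5)R 0/2 unhappy
(2,2)R 3/3 ok
(2,3)R 2/4 ok
(2,4)B 2/4 ok
(2,5)B 1/2 ok
(3,0)B 0/1 unhappy
(3,1)R 2/3 ok
(3,2)R 4/4 ok
(3,3)R 3/3 ok
(3,4)R 2/3 ok
(4,1)R 2/2 ok
(4,2)R 2/2 ok
(4,4)R 1/1 ok
For instance (0,1) has only 0/3 same-type neighbors, below 1/4.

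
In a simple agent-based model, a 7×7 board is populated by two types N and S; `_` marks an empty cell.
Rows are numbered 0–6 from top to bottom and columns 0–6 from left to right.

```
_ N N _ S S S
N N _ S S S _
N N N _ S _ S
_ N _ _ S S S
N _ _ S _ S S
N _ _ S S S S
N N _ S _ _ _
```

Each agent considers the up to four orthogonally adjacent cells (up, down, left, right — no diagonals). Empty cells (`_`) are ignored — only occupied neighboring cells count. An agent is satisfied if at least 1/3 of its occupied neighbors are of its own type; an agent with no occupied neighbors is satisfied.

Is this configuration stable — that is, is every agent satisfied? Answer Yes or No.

Row 0: (0,1)N 2/2 ok · (0,2)N 1/1 ok · (0,4)S 2/2 ok · (0,5)S 3/3 ok · (0,6)S 1/1 ok
Row 1: (1,0)N 2/2 ok · (1,1)N 3/3 ok · (1,3)S 1/1 ok · (1,4)S 4/4 ok · (1,5)S 2/2 ok
Row 2: (2,0)N 2/2 ok · (2,1)N 4/4 ok · (2,2)N 1/1 ok · (2,4)S 2/2 ok · (2,6)S 1/1 ok
Row 3: (3,1)N 1/1 ok · (3,4)S 2/2 ok · (3,5)S 3/3 ok · (3,6)S 3/3 ok
Row 4: (4,0)N 1/1 ok · (4,3)S 1/1 ok · (4,5)S 3/3 ok · (4,6)S 3/3 ok
Row 5: (5,0)N 2/2 ok · (5,3)S 3/3 ok · (5,4)S 2/2 ok · (5,5)S 3/3 ok · (5,6)S 2/2 ok
Row 6: (6,0)N 2/2 ok · (6,1)N 1/1 ok · (6,3)S 1/1 ok
All meet the threshold, so the configuration is stable.

Yes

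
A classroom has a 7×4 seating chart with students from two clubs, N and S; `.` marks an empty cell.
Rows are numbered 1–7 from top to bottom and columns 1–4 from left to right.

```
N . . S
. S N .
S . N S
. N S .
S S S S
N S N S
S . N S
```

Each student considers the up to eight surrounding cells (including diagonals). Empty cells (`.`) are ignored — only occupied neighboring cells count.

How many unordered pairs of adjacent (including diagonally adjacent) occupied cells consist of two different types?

Scan each occupied cell's neighbors to the right and below (and the two forward diagonals) so each pair is counted once.
Row 1: N(1,1)–S(2,2)≠ S(1,4)–N(2,3)≠  → 2/2 unlike.
Row 2: S(2,2)–N(2,3)≠ S(2,2)–N(3,3)≠ S(2,2)–S(3,1)= N(2,3)–N(3,3)= N(2,3)–S(3,4)≠  → 3/5 unlike.
Row 3: S(3,1)–N(4,2)≠ N(3,3)–S(3,4)≠ N(3,3)–S(4,3)≠ N(3,3)–N(4,2)= S(3,4)–S(4,3)=  → 3/5 unlike.
Row 4: N(4,2)–S(4,3)≠ N(4,2)–S(5,2)≠ N(4,2)–S(5,3)≠ N(4,2)–S(5,1)≠ S(4,3)–S(5,3)= S(4,3)–S(5,4)= S(4,3)–S(5,2)=  → 4/7 unlike.
Row 5: S(5,1)–S(5,2)= S(5,1)–N(6,1)≠ S(5,1)–S(6,2)= S(5,2)–S(5,3)= S(5,2)–S(6,2)= S(5,2)–N(6,3)≠ S(5,2)–N(6,1)≠ S(5,3)–S(5,4)= S(5,3)–N(6,3)≠ S(5,3)–S(6,4)= S(5,3)–S(6,2)= S(5,4)–S(6,4)= S(5,4)–N(6,3)≠  → 5/13 unlike.
Row 6: N(6,1)–S(6,2)≠ N(6,1)–S(7,1)≠ S(6,2)–N(6,3)≠ S(6,2)–N(7,3)≠ S(6,2)–S(7,1)= N(6,3)–S(6,4)≠ N(6,3)–N(7,3)= N(6,3)–S(7,4)≠ S(6,4)–S(7,4)= S(6,4)–N(7,3)≠  → 7/10 unlike.
Row 7: N(7,3)–S(7,4)≠  → 1/1 unlike.
Total adjacent occupied pairs: 43; unlike-type pairs: 25.

25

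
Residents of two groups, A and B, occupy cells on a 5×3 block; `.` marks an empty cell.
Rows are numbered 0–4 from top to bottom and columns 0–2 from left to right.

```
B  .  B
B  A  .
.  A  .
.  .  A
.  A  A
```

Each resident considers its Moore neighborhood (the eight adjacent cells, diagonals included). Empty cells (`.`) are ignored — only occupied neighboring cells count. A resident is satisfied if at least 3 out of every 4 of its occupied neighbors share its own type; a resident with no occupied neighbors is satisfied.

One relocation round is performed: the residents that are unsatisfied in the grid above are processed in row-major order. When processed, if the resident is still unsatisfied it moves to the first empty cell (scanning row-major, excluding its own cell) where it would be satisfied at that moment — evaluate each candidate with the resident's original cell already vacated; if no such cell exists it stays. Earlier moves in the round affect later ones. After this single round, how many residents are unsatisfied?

0

Initially unsatisfied (in order): (0,0), (0,2), (1,0), (1,1), (2,1).
  (0,0): no empty cell satisfies it; stays.
  (0,2): no empty cell satisfies it; stays.
  (1,0): no empty cell satisfies it; stays.
  (1,1) → (2,2).
  (2,1) → (3,0).
Resulting grid:
B . B
B . .
. . A
A . A
. A A
All satisfied now.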